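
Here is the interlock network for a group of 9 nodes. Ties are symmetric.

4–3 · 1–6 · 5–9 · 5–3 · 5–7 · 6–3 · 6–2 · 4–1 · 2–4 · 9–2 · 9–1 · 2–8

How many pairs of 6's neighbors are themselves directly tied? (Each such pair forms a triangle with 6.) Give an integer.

6's neighbors are 1, 2, and 3, but none of them are tied to each other, so no triangle contains 6.

0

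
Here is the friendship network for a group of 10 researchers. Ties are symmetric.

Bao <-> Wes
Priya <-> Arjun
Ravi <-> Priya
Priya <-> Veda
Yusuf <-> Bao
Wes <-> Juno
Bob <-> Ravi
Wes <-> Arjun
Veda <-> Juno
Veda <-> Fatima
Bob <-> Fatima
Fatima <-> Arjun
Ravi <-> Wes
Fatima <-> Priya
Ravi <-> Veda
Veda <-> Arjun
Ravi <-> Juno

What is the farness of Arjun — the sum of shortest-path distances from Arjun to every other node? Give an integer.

15

Distances from Arjun: Bao:2, Bob:2, Fatima:1, Juno:2, Priya:1, Ravi:2, Veda:1, Wes:1, Yusuf:3.
Sum = 2 + 2 + 1 + 2 + 1 + 2 + 1 + 1 + 3 = 15.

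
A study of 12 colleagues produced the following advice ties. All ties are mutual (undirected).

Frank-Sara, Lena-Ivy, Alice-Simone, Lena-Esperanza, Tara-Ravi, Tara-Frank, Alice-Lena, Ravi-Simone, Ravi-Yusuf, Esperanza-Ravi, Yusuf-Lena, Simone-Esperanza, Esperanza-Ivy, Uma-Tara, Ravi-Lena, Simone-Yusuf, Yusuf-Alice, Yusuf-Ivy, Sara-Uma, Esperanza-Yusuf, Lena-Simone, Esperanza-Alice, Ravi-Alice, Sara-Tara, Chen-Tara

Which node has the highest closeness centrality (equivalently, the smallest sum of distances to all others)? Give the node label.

Farness (sum of distances to all others) for each node — Alice:21, Chen:28, Esperanza:20, Frank:27, Ivy:28, Lena:20, Ravi:16, Sara:26, Simone:21, Tara:18, Uma:27, Yusuf:20.
The smallest farness is 16, for Ravi, so Ravi has the highest closeness.

Ravi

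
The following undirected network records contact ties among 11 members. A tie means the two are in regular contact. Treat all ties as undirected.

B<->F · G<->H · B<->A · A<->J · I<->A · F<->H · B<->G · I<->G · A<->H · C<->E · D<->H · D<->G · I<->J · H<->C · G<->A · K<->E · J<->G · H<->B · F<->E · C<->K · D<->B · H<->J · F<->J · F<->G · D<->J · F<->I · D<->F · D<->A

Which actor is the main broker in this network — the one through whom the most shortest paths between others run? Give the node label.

F

Unnormalized betweenness of each node: A:37/30, B:13/42, C:65/14, D:107/210, E:47/10, F:1133/105, G:54/35, H:209/21, I:13/42, J:106/105, K:0.
F has the largest value, 1133/105, making it the main broker — the node through which the most shortest paths run.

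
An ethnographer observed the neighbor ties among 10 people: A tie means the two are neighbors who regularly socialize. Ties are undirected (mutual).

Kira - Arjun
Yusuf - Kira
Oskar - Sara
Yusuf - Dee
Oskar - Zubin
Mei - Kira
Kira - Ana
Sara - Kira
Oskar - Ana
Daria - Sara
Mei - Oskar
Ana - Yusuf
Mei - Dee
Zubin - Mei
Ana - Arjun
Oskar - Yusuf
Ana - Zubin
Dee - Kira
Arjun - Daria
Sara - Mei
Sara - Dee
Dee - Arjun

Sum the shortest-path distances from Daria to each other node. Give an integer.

18

Distances from Daria: Ana:2, Arjun:1, Dee:2, Kira:2, Mei:2, Oskar:2, Sara:1, Yusuf:3, Zubin:3.
Sum = 2 + 1 + 2 + 2 + 2 + 2 + 1 + 3 + 3 = 18.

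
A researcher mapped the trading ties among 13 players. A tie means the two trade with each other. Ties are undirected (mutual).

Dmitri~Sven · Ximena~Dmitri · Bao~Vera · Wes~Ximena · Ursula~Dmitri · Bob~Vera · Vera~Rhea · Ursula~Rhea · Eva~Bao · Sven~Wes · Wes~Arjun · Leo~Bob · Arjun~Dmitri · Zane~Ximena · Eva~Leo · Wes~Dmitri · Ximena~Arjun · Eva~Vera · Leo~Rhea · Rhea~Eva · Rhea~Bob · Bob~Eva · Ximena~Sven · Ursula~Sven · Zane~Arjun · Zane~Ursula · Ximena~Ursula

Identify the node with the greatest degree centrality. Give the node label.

Ximena

Degrees — Arjun:4, Bao:2, Bob:4, Dmitri:5, Eva:5, Leo:3, Rhea:5, Sven:4, Ursula:5, Vera:4, Wes:4, Ximena:6, Zane:3.
The maximum is 6, attained only by Ximena.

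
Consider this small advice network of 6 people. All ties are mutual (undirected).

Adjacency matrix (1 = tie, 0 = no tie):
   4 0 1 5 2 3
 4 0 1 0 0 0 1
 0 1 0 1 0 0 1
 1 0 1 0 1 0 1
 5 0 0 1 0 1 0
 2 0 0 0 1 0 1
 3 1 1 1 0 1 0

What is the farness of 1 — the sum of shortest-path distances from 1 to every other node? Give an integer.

Distances from 1: 0:1, 2:2, 3:1, 4:2, 5:1.
Sum = 1 + 2 + 1 + 2 + 1 = 7.

7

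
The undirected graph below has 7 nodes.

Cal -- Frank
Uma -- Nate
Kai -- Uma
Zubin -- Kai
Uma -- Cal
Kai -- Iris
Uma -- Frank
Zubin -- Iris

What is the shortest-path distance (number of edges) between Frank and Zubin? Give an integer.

3

One shortest route is Frank – Uma – Kai – Zubin, which uses 3 edges, and at distance 2 from Frank we only reach {Kai, Nate}, which does not include Zubin. So d(Frank,Zubin) = 3.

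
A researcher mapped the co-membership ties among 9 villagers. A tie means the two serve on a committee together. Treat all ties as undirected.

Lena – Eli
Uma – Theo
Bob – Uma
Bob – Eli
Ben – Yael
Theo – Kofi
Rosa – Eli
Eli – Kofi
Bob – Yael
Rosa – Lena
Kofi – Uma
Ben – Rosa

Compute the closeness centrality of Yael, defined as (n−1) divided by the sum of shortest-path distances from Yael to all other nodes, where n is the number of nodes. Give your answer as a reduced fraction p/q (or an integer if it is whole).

Distances from Yael: Ben:1, Bob:1, Eli:2, Kofi:3, Lena:3, Rosa:2, Theo:3, Uma:2. Sum = 17.
n = 9, so closeness = 8/17.

8/17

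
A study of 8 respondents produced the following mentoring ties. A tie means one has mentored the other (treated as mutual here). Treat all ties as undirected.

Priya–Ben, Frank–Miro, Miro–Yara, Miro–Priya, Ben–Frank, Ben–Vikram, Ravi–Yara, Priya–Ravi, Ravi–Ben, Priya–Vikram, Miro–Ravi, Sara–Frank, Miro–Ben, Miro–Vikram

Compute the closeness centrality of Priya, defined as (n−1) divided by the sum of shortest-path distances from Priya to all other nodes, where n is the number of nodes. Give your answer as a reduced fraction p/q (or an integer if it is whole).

Distances from Priya: Ben:1, Frank:2, Miro:1, Ravi:1, Sara:3, Vikram:1, Yara:2. Sum = 11.
n = 8, so closeness = 7/11.

7/11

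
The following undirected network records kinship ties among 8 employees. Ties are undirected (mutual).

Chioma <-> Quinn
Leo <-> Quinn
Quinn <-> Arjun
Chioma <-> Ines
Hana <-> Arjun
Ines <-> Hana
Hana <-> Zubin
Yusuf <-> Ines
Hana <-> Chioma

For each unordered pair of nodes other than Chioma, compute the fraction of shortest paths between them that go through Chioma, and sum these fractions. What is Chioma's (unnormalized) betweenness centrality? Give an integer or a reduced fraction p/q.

Pairs whose geodesics pass through Chioma — Quinn–Yusuf: 1; Quinn–Hana: 1/2; Quinn–Zubin: 1/2; Quinn–Ines: 1; Yusuf–Leo: 1; Hana–Leo: 1/2; Zubin–Leo: 1/2; Ines–Leo: 1.
All other pairs contribute 0.
Summing the contributions gives betweenness(Chioma) = 6.

6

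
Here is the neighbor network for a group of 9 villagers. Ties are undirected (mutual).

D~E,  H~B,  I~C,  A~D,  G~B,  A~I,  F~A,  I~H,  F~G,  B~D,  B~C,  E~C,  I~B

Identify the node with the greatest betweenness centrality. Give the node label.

Unnormalized betweenness of each node: A:9/2, B:55/6, C:8/3, D:23/6, E:1/2, F:1, G:2, H:0, I:13/3.
B has the largest value, 55/6, making it the main broker — the node through which the most shortest paths run.

B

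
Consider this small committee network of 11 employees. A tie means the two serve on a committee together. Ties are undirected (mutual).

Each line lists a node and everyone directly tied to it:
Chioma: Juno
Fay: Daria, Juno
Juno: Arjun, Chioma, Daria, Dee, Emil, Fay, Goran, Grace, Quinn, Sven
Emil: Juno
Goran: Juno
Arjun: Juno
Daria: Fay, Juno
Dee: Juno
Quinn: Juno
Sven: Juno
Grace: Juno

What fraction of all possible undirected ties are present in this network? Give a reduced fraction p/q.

There are 11 edges and 11 nodes, so the maximum possible is C(11,2) = 55.
Density = 11/55 = 1/5.

1/5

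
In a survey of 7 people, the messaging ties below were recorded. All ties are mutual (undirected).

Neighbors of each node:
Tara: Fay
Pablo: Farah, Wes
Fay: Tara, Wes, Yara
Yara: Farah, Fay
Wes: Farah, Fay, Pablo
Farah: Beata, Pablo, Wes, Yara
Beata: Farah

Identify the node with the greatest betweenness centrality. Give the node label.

Farah

Unnormalized betweenness of each node: Beata:0, Farah:13/2, Fay:11/2, Pablo:0, Tara:0, Wes:4, Yara:2.
Farah has the largest value, 13/2, making it the main broker — the node through which the most shortest paths run.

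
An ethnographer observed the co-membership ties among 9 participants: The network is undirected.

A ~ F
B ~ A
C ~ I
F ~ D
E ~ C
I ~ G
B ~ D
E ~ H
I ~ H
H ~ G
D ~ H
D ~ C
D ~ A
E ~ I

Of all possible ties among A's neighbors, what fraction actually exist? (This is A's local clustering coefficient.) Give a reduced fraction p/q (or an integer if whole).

A's neighbors: B, D, and F (k = 3).
Possible neighbor pairs: C(3,2) = 3. Edges among them: B–D, D–F → e = 2.
Clustering(A) = 2/3.

2/3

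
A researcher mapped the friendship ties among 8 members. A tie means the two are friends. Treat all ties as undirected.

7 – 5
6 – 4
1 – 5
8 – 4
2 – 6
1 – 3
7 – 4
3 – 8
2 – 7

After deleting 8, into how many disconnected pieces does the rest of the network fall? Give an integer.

8's neighbors (3 and 4) remain reachable from one another through other ties, so the rest of the network stays in one piece.

1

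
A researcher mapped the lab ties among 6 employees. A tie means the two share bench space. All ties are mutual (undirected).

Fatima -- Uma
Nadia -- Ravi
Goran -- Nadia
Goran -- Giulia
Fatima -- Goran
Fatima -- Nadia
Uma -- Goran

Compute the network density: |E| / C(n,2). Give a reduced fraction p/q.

7/15

There are 7 edges and 6 nodes, so the maximum possible is C(6,2) = 15.
Density = 7/15.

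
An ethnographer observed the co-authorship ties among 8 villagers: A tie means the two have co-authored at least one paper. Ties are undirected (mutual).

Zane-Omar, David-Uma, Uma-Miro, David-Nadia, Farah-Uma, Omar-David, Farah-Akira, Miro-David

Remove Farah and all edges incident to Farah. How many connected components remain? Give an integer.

2

Without Farah, the remaining ties split the others into: {David, Miro, Nadia, Omar, Uma, Zane}; {Akira}.
That's 2 separate components.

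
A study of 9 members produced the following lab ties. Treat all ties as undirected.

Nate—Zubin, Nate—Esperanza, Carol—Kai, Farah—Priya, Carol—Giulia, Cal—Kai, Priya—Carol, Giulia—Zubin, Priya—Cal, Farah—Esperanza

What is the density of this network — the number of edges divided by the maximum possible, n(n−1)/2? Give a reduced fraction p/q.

There are 10 edges and 9 nodes, so the maximum possible is C(9,2) = 36.
Density = 10/36 = 5/18.

5/18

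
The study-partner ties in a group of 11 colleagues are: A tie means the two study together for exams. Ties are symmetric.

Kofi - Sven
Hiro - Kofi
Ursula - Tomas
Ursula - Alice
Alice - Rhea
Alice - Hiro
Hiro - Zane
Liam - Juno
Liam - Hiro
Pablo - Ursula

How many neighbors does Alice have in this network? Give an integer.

3

Alice is directly tied to Hiro, Rhea, and Ursula. That is 3 neighbors, so the degree of Alice is 3.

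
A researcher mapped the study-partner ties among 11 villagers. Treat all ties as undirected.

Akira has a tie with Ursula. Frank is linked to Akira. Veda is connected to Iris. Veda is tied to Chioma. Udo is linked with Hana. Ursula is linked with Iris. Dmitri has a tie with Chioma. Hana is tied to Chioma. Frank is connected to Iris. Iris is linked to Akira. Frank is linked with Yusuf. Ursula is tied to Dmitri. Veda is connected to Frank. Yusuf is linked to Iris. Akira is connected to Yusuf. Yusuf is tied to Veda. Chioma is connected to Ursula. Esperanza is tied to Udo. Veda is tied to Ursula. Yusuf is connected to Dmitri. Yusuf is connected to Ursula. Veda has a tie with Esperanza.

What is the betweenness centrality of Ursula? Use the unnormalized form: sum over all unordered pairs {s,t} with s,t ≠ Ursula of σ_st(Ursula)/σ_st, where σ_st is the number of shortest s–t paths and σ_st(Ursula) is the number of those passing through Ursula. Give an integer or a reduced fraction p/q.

Pairs whose geodesics pass through Ursula — Iris–Chioma: 1/2; Iris–Dmitri: 1/2; Iris–Hana: 1/2; Veda–Dmitri: 1/3; Veda–Akira: 1/4; Chioma–Yusuf: 1/3; Chioma–Akira: 1; Dmitri–Akira: 1/2; Dmitri–Esperanza: 1/3; Yusuf–Hana: 1/3; Akira–Hana: 1; Akira–Esperanza: 1/4; Akira–Udo: 2/5.
All other pairs contribute 0.
Summing the contributions gives betweenness(Ursula) = 187/30.

187/30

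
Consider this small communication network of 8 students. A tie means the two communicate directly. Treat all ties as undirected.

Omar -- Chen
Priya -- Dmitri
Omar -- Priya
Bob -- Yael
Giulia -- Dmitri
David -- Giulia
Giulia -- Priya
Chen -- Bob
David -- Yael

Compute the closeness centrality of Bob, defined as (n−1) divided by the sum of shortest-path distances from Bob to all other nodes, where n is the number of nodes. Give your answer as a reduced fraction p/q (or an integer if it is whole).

Distances from Bob: Chen:1, David:2, Dmitri:4, Giulia:3, Omar:2, Priya:3, Yael:1. Sum = 16.
n = 8, so closeness = 7/16.

7/16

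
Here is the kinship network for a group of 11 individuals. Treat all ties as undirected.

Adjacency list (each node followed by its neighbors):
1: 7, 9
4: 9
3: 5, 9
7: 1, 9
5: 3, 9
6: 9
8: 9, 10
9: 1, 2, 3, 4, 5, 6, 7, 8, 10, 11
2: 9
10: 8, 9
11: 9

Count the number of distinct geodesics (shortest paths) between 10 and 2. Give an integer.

1

The shortest distance is 2, and the only length-2 path is 10–9–2. So there is exactly 1 shortest path.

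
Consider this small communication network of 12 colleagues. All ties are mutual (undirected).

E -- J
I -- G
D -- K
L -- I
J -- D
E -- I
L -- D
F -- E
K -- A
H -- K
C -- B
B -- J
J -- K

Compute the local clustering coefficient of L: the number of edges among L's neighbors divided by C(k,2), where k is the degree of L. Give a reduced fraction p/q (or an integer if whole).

L's neighbors: D and I (k = 2).
Possible neighbor pairs: C(2,2) = 1. Edges among them: none → e = 0.
Clustering(L) = 0/1.

0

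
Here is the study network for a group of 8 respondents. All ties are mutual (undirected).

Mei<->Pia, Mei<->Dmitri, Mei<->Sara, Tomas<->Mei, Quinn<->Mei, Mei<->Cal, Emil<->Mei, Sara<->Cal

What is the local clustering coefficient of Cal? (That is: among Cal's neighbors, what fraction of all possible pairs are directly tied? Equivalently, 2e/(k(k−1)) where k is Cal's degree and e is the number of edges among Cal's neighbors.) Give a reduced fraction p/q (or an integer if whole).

Cal's neighbors: Mei and Sara (k = 2).
Possible neighbor pairs: C(2,2) = 1. Edges among them: Mei–Sara → e = 1.
Clustering(Cal) = 1/1.

1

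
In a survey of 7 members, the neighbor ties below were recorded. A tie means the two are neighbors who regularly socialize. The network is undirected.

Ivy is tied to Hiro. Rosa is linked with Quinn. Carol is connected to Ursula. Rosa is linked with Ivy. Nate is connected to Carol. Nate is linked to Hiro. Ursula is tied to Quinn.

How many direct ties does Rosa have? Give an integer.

Rosa is directly tied to Ivy and Quinn. That is 2 neighbors, so the degree of Rosa is 2.

2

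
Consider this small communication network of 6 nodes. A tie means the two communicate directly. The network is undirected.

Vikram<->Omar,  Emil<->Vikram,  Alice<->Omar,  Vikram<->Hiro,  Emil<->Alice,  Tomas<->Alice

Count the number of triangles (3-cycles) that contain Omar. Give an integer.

0

Omar's neighbors are Alice and Vikram, but none of them are tied to each other, so no triangle contains Omar.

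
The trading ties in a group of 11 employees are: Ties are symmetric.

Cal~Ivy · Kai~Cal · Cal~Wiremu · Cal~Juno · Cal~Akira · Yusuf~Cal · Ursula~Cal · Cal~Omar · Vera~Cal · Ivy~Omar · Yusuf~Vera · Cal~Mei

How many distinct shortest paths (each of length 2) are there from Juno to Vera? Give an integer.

The shortest distance is 2, and the only length-2 path is Juno–Cal–Vera. So there is exactly 1 shortest path.

1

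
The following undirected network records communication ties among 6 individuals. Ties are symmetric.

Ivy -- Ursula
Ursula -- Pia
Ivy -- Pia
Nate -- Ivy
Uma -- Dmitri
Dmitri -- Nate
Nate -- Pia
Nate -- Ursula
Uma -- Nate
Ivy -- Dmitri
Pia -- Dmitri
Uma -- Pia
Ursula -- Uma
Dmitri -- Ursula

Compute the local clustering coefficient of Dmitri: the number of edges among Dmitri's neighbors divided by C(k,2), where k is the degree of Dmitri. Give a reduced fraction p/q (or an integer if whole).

Dmitri's neighbors: Ivy, Nate, Pia, Uma, and Ursula (k = 5).
Possible neighbor pairs: C(5,2) = 10. Edges among them: Ivy–Nate, Ivy–Pia, Ivy–Ursula, Nate–Pia, Nate–Uma, Nate–Ursula, Pia–Uma, Pia–Ursula, Uma–Ursula → e = 9.
Clustering(Dmitri) = 9/10.

9/10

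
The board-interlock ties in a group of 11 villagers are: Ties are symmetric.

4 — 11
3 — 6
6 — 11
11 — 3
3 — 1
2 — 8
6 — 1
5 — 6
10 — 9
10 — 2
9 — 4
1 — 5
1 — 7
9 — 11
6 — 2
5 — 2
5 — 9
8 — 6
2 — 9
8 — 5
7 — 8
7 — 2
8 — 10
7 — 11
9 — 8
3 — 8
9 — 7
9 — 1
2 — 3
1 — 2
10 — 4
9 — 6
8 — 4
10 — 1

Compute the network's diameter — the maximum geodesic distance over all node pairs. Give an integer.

Eccentricity of each node (its greatest distance to any other): 1:2, 2:2, 3:2, 4:2, 5:2, 6:2, 7:2, 8:2, 9:2, 10:2, 11:2.
The maximum eccentricity is 2, realized for instance by the pair 7–4 via 7 – 9 – 4. So the diameter is 2.

2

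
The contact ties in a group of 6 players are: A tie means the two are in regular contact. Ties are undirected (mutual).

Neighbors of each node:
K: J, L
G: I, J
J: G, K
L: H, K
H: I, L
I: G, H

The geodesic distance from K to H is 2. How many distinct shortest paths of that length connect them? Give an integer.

The shortest distance is 2, and the only length-2 path is K–L–H. So there is exactly 1 shortest path.

1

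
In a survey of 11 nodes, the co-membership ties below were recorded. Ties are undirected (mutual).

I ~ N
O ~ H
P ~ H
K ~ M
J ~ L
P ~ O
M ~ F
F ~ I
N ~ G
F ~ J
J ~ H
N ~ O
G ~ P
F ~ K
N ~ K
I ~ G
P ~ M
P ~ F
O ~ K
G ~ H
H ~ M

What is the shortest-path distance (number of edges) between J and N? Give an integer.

3

One shortest route is J – H – O – N, which uses 3 edges, and at distance 2 from J we only reach {G, I, K, M, O, P}, which does not include N. So d(J,N) = 3.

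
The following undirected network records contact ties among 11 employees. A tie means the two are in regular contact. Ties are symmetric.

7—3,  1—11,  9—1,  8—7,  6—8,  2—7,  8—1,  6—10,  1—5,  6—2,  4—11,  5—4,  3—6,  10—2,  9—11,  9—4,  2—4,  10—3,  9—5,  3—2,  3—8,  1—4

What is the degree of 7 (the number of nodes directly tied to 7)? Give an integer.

7 is directly tied to 2, 3, and 8. That is 3 neighbors, so the degree of 7 is 3.

3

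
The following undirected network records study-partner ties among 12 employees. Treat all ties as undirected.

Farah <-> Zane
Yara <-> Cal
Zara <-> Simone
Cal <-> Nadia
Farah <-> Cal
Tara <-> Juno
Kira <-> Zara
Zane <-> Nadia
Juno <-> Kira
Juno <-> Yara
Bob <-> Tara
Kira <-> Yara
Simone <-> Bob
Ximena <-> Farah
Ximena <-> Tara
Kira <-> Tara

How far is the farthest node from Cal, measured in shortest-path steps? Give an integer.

Distances from Cal: Bob:4, Farah:1, Juno:2, Kira:2, Nadia:1, Simone:4, Tara:3, Ximena:2, Yara:1, Zane:2, Zara:3.
The largest is 4 (to Simone and Bob), so the eccentricity of Cal is 4.

4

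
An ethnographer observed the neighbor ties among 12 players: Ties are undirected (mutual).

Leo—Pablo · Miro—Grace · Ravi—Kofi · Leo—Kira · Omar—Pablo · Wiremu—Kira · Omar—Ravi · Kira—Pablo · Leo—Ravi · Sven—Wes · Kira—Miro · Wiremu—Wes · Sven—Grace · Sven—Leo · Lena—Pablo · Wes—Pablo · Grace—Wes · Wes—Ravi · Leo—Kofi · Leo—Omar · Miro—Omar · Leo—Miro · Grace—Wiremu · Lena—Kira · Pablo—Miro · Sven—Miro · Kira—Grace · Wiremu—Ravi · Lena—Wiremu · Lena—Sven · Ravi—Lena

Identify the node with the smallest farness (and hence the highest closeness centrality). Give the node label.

Leo

Farness (sum of distances to all others) for each node — Grace:18, Kira:16, Kofi:21, Lena:17, Leo:15, Miro:16, Omar:18, Pablo:16, Ravi:16, Sven:17, Wes:17, Wiremu:17.
The smallest farness is 15, for Leo, so Leo has the highest closeness.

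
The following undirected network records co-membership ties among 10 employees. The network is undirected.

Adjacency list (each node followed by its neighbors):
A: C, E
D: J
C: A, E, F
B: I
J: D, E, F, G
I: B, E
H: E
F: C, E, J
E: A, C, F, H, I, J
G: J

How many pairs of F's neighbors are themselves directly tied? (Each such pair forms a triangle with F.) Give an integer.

F's neighbors: C, E, and J.
Neighbor pairs that are themselves tied: F–C–E; F–E–J. Each forms one triangle with F, for 2 in total.

2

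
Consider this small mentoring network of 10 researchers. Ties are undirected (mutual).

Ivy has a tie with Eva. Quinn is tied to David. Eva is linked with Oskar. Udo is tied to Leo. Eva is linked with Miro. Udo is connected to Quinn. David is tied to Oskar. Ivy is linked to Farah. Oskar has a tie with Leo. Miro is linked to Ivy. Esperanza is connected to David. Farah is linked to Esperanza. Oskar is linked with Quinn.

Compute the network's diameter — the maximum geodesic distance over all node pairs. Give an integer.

Eccentricity of each node (its greatest distance to any other): David:3, Esperanza:3, Eva:3, Farah:4, Ivy:4, Leo:4, Miro:4, Oskar:3, Quinn:3, Udo:4.
The maximum eccentricity is 4, realized for instance by the pair Farah–Leo via Farah – Esperanza – David – Oskar – Leo. So the diameter is 4.

4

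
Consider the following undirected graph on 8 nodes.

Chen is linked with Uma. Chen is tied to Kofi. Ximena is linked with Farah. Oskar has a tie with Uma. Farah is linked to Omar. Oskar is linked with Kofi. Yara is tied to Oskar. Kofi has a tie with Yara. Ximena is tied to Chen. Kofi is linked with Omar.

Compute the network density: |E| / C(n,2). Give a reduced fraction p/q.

There are 10 edges and 8 nodes, so the maximum possible is C(8,2) = 28.
Density = 10/28 = 5/14.

5/14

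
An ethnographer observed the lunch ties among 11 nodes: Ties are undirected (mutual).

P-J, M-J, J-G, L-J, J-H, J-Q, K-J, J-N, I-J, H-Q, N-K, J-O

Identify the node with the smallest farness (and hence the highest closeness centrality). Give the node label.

J

Farness (sum of distances to all others) for each node — G:19, H:18, I:19, J:10, K:18, L:19, M:19, N:18, O:19, P:19, Q:18.
The smallest farness is 10, for J, so J has the highest closeness.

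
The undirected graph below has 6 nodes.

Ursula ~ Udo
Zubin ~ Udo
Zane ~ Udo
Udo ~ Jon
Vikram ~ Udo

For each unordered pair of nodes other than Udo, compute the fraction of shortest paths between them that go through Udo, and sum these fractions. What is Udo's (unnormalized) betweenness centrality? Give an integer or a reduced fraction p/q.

10

Pairs whose geodesics pass through Udo — Ursula–Vikram: 1; Ursula–Zane: 1; Ursula–Zubin: 1; Ursula–Jon: 1; Vikram–Zane: 1; Vikram–Zubin: 1; Vikram–Jon: 1; Zane–Zubin: 1; Zane–Jon: 1; Zubin–Jon: 1.
All other pairs contribute 0.
Summing the contributions gives betweenness(Udo) = 10.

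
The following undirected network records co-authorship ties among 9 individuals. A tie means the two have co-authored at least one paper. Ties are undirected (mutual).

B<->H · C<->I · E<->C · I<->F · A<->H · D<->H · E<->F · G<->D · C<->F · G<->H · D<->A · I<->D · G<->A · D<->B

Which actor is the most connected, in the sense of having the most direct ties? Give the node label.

Degrees — A:3, B:2, C:3, D:5, E:2, F:3, G:3, H:4, I:3.
The maximum is 5, attained only by D.

D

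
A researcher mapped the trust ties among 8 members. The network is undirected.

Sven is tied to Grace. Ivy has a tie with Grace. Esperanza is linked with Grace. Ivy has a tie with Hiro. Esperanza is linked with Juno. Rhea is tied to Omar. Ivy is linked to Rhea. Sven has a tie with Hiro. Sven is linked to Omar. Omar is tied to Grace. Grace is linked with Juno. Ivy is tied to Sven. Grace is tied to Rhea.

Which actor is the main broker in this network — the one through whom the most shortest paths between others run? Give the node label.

Unnormalized betweenness of each node: Esperanza:0, Grace:32/3, Hiro:0, Ivy:17/6, Juno:0, Omar:1/3, Rhea:1/3, Sven:17/6.
Grace has the largest value, 32/3, making it the main broker — the node through which the most shortest paths run.

Grace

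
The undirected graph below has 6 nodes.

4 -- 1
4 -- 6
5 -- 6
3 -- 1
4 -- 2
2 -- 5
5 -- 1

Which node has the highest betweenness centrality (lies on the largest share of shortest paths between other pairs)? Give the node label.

1

Unnormalized betweenness of each node: 1:13/3, 2:1/3, 3:0, 4:5/2, 5:5/2, 6:1/3.
1 has the largest value, 13/3, making it the main broker — the node through which the most shortest paths run.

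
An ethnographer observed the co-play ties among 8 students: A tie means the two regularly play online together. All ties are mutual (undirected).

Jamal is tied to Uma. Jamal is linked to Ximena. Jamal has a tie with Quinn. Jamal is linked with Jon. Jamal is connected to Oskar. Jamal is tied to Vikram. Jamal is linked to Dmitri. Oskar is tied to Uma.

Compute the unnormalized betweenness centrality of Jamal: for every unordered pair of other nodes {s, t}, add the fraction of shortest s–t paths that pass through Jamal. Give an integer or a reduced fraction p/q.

Pairs whose geodesics pass through Jamal — Uma–Dmitri: 1; Uma–Ximena: 1; Uma–Jon: 1; Uma–Vikram: 1; Uma–Quinn: 1; Dmitri–Ximena: 1; Dmitri–Jon: 1; Dmitri–Oskar: 1; Dmitri–Vikram: 1; Dmitri–Quinn: 1; Ximena–Jon: 1; Ximena–Oskar: 1; Ximena–Vikram: 1; Ximena–Quinn: 1 … (+6 more pairs).
All other pairs contribute 0.
Summing the contributions gives betweenness(Jamal) = 20.

20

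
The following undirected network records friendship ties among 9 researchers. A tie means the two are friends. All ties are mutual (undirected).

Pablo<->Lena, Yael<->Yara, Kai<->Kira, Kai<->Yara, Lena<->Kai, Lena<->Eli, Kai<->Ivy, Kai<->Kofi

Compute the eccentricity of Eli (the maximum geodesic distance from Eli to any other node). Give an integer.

4

Distances from Eli: Ivy:3, Kai:2, Kira:3, Kofi:3, Lena:1, Pablo:2, Yael:4, Yara:3.
The largest is 4 (to Yael), so the eccentricity of Eli is 4.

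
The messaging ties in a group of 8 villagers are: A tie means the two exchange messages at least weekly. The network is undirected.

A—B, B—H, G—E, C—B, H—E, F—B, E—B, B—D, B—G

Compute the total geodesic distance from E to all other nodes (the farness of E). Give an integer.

Distances from E: A:2, B:1, C:2, D:2, F:2, G:1, H:1.
Sum = 2 + 1 + 2 + 2 + 2 + 1 + 1 = 11.

11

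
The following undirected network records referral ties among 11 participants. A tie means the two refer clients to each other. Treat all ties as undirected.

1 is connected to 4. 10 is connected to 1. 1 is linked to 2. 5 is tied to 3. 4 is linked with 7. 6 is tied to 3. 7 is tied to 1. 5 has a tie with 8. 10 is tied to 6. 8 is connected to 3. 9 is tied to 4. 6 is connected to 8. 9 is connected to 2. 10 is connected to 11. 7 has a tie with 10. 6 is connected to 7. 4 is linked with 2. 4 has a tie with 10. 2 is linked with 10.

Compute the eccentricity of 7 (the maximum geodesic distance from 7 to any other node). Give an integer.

Distances from 7: 1:1, 2:2, 3:2, 4:1, 5:3, 6:1, 8:2, 9:2, 10:1, 11:2.
The largest is 3 (to 5), so the eccentricity of 7 is 3.

3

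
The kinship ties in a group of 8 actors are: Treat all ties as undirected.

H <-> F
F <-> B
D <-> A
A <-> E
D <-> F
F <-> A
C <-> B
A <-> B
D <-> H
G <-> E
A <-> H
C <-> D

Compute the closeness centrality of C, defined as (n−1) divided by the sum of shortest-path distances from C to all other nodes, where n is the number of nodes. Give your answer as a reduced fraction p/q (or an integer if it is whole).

Distances from C: A:2, B:1, D:1, E:3, F:2, G:4, H:2. Sum = 15.
n = 8, so closeness = 7/15.

7/15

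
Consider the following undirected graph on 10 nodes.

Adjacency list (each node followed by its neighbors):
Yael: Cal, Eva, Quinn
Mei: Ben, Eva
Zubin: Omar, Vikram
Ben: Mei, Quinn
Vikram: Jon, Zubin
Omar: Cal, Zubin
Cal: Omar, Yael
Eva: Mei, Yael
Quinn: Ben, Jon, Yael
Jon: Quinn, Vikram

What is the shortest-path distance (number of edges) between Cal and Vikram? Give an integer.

3

One shortest route is Cal – Omar – Zubin – Vikram, which uses 3 edges, and at distance 2 from Cal we only reach {Eva, Quinn, Zubin}, which does not include Vikram. So d(Cal,Vikram) = 3.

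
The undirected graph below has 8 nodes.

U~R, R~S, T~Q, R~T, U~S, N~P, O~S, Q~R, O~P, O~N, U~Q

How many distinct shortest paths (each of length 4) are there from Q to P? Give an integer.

The shortest distance is 4. The length-4 paths are: Q–R–S–O–P; Q–U–S–O–P.
That gives 2 distinct shortest paths.

2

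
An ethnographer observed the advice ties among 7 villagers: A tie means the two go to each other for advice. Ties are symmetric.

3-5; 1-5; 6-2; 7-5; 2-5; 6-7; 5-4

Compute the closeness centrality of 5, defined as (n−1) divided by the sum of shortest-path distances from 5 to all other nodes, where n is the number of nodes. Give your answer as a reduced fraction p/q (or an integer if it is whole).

Distances from 5: 1:1, 2:1, 3:1, 4:1, 6:2, 7:1. Sum = 7.
n = 7, so closeness = 6/7.

6/7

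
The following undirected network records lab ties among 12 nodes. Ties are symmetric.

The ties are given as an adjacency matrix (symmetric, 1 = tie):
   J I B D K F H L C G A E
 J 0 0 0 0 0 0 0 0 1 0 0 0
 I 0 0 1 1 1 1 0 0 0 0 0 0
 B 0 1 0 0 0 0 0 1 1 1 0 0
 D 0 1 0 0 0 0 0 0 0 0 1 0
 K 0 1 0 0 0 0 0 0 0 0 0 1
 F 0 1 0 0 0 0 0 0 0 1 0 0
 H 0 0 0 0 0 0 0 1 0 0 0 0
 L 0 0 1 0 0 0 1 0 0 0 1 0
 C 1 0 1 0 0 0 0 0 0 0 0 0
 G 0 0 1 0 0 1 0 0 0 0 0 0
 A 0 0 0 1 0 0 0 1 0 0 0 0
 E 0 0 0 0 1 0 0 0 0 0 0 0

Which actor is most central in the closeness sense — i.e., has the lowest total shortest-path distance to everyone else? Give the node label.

B

Farness (sum of distances to all others) for each node — A:28, B:19, C:27, D:26, E:38, F:28, G:27, H:34, I:20, J:37, K:28, L:24.
The smallest farness is 19, for B, so B has the highest closeness.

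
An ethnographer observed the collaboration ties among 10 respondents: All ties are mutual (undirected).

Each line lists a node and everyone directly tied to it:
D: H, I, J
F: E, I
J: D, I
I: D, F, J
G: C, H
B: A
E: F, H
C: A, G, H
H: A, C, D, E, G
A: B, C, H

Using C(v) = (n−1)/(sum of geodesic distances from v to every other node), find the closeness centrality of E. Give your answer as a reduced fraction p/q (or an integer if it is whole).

Distances from E: A:2, B:3, C:2, D:2, F:1, G:2, H:1, I:2, J:3. Sum = 18.
n = 10, so closeness = 9/18 = 1/2.

1/2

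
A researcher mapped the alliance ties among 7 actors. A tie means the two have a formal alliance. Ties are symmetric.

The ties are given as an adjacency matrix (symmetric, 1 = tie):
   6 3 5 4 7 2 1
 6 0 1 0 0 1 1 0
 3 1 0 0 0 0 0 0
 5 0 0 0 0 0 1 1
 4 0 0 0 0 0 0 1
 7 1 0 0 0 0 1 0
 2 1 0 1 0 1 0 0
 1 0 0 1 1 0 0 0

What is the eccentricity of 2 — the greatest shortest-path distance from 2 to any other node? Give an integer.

Distances from 2: 1:2, 3:2, 4:3, 5:1, 6:1, 7:1.
The largest is 3 (to 4), so the eccentricity of 2 is 3.

3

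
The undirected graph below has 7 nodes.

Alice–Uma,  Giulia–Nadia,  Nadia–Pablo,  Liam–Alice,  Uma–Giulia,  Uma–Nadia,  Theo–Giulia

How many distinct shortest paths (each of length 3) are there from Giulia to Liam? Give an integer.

1

The shortest distance is 3, and the only length-3 path is Giulia–Uma–Alice–Liam. So there is exactly 1 shortest path.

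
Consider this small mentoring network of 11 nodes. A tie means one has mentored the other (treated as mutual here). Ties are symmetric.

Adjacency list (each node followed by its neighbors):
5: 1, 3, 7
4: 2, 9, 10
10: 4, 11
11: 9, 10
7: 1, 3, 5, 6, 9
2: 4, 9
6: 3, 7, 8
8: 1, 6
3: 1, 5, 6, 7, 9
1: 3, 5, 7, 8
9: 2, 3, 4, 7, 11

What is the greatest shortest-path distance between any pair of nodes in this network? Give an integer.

Eccentricity of each node (its greatest distance to any other): 1:4, 2:4, 3:3, 4:4, 5:4, 6:4, 7:3, 8:5, 9:3, 10:5, 11:4.
The maximum eccentricity is 5, realized for instance by the pair 8–10 via 8 – 6 – 7 – 9 – 11 – 10. So the diameter is 5.

5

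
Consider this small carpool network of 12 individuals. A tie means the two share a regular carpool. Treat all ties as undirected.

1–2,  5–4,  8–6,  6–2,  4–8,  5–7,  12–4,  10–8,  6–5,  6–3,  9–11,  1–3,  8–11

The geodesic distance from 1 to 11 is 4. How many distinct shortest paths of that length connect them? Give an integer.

The shortest distance is 4. The length-4 paths are: 1–3–6–8–11; 1–2–6–8–11.
That gives 2 distinct shortest paths.

2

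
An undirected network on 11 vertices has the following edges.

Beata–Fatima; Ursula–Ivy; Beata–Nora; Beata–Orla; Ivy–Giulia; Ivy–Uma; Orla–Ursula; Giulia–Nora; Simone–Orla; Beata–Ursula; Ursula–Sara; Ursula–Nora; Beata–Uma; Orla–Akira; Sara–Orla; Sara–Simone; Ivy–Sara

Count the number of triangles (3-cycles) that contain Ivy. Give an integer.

Ivy's neighbors: Giulia, Sara, Uma, and Ursula.
Neighbor pairs that are themselves tied: Ivy–Sara–Ursula. Each forms one triangle with Ivy, for 1 in total.

1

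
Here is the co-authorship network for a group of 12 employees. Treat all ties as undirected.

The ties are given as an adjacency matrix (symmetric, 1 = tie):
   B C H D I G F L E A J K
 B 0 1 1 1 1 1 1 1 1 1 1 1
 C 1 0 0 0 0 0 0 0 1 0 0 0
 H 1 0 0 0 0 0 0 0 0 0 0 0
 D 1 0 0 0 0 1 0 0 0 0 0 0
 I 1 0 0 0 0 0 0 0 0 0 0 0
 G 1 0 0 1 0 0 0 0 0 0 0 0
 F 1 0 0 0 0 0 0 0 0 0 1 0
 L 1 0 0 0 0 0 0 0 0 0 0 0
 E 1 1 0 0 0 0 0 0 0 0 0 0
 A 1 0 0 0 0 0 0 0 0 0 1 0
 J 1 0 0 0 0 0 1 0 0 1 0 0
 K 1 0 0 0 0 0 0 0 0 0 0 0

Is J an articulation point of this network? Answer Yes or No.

No

Even without J, every remaining node can still reach every other (the residual graph is connected), so J is not a cut vertex.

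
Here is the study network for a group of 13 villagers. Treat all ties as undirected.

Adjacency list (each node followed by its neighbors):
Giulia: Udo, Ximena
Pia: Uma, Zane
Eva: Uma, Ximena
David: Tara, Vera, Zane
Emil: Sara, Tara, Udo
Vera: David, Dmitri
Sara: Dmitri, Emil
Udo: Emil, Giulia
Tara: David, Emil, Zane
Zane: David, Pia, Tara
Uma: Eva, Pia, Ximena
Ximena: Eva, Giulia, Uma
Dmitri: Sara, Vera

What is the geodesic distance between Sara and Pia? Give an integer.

One shortest route is Sara – Emil – Tara – Zane – Pia, which uses 4 edges, and at distance 3 from Sara we only reach {David, Giulia, Zane}, which does not include Pia. So d(Sara,Pia) = 4.

4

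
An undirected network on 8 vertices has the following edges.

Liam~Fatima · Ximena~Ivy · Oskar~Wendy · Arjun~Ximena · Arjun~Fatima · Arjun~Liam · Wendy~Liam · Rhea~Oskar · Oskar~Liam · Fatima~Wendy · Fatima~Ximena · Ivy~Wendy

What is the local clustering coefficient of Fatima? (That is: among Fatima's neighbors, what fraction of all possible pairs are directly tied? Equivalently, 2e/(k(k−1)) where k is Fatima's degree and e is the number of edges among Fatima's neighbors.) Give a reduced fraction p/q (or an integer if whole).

1/2

Fatima's neighbors: Arjun, Liam, Wendy, and Ximena (k = 4).
Possible neighbor pairs: C(4,2) = 6. Edges among them: Arjun–Liam, Arjun–Ximena, Liam–Wendy → e = 3.
Clustering(Fatima) = 3/6 = 1/2.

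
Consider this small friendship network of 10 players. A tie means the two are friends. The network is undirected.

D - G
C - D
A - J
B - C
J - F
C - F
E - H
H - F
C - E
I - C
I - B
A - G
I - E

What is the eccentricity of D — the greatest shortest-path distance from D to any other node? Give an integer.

3

Distances from D: A:2, B:2, C:1, E:2, F:2, G:1, H:3, I:2, J:3.
The largest is 3 (to J and H), so the eccentricity of D is 3.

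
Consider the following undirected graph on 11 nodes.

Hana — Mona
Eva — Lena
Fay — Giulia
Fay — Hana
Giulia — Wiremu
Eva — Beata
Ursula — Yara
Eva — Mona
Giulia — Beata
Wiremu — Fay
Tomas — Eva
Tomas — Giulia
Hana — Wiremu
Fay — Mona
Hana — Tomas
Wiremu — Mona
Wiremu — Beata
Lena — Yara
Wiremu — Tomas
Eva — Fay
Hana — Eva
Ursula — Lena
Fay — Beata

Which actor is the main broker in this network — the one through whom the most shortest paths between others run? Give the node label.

Unnormalized betweenness of each node: Beata:32/15, Eva:271/12, Fay:109/30, Giulia:7/12, Hana:83/60, Lena:16, Mona:4/5, Tomas:37/15, Ursula:0, Wiremu:29/12, Yara:0.
Eva has the largest value, 271/12, making it the main broker — the node through which the most shortest paths run.

Eva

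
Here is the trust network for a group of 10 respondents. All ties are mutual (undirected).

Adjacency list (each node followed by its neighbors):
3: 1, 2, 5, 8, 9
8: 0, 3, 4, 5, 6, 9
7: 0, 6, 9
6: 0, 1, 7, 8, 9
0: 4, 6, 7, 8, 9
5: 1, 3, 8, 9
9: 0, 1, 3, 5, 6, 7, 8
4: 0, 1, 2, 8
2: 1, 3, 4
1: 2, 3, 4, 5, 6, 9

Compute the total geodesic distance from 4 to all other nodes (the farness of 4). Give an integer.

Distances from 4: 0:1, 1:1, 2:1, 3:2, 5:2, 6:2, 7:2, 8:1, 9:2.
Sum = 1 + 1 + 1 + 2 + 2 + 2 + 2 + 1 + 2 = 14.

14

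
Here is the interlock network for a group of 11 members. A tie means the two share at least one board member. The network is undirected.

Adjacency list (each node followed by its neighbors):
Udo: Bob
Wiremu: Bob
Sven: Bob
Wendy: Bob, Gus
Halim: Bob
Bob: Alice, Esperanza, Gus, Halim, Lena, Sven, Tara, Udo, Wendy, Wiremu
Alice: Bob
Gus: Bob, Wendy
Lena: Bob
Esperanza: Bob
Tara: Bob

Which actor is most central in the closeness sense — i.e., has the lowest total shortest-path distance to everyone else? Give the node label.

Bob

Farness (sum of distances to all others) for each node — Alice:19, Bob:10, Esperanza:19, Gus:18, Halim:19, Lena:19, Sven:19, Tara:19, Udo:19, Wendy:18, Wiremu:19.
The smallest farness is 10, for Bob, so Bob has the highest closeness.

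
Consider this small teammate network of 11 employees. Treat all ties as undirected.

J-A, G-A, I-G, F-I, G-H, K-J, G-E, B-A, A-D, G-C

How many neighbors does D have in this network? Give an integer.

D is directly tied to A. That is 1 neighbor, so the degree of D is 1.

1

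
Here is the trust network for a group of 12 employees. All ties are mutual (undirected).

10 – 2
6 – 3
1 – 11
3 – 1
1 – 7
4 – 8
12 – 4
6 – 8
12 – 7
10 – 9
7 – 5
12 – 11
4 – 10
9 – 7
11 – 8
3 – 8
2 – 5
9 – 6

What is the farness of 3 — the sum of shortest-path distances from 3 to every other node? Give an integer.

Distances from 3: 1:1, 2:4, 4:2, 5:3, 6:1, 7:2, 8:1, 9:2, 10:3, 11:2, 12:3.
Sum = 1 + 4 + 2 + 3 + 1 + 2 + 1 + 2 + 3 + 2 + 3 = 24.

24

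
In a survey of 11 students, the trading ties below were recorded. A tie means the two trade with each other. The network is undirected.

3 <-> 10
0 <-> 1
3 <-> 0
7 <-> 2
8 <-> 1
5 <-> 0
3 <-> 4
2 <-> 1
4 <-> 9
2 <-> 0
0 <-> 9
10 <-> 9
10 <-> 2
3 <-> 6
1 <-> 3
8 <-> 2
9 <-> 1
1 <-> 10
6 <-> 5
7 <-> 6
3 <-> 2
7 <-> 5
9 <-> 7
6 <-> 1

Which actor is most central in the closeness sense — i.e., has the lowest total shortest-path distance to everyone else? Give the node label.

1

Farness (sum of distances to all others) for each node — 0:15, 1:13, 2:14, 3:14, 4:20, 5:20, 6:16, 7:16, 8:20, 9:15, 10:17.
The smallest farness is 13, for 1, so 1 has the highest closeness.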